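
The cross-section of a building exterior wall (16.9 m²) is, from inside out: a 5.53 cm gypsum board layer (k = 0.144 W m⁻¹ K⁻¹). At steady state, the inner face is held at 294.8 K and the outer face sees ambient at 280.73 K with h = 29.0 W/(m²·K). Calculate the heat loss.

Q = 568 W

Series thermal resistances, inner to outer:
  R_gypsum board = L/(kA) = 0.0553/(0.144·16.9) = 0.02272 K/W
  R_conv,out = 1/(hA) = 1/(29.0·16.9) = 0.002040 K/W
ΣR = 0.02272 + 0.002040 = 0.02476 K/W
Q = ΔT/ΣR = (294.8 K − 280.73 K)/0.02476 = 568 W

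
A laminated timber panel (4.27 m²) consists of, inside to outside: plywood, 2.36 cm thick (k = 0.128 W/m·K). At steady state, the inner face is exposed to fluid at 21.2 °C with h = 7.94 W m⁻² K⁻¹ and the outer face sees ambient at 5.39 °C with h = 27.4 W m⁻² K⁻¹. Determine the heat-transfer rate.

Q = 195 W

Treat each layer as a resistance in series:
  R_conv,in = 1/(hA) = 1/(7.94·4.27) = 0.02950 K/W
  R_plywood = L/(kA) = 0.0236/(0.128·4.27) = 0.04318 K/W
  R_conv,out = 1/(hA) = 1/(27.4·4.27) = 0.008547 K/W
ΣR = 0.02950 + 0.04318 + 0.008547 = 0.08123 K/W
Q = ΔT/ΣR = (21.2 °C − 5.39 °C)/0.08123 = 195 W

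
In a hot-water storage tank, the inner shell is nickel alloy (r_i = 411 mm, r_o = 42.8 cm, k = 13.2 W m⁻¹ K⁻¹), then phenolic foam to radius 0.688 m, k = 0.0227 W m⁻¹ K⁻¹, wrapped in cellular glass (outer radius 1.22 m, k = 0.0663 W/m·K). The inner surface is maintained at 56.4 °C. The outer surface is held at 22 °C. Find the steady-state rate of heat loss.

Treat each layer as a resistance in series:
  R_nickel alloy = (1/0.411 − 1/0.428)/(4πk) = 0.09664/(4π·13.2) = 5.826×10^-4 K/W
  R_phenolic foam = (1/0.428 − 1/0.688)/(4πk) = 0.8830/(4π·0.0227) = 3.095 K/W
  R_cellular glass = (1/0.688 − 1/1.22)/(4πk) = 0.6338/(4π·0.0663) = 0.7607 K/W
ΣR = 5.826×10^-4 + 3.095 + 0.7607 = 3.856 K/W
Q = ΔT/ΣR = (56.4 °C − 22 °C)/3.856 = 8.92 W

Q = 8.92 W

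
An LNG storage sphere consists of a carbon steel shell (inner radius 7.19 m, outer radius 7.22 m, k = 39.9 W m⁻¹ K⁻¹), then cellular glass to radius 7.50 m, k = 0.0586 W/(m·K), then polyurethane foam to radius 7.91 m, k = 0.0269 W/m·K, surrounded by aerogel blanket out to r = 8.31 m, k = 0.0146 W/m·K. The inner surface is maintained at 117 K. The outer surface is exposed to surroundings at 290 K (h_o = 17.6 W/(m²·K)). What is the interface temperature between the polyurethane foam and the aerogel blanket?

Treat each layer as a resistance in series:
  R_carbon steel = (1/7.19 − 1/7.22)/(4πk) = 5.779×10^-4/(4π·39.9) = 1.153×10^-6 K/W
  R_cellular glass = (1/7.22 − 1/7.50)/(4πk) = 0.005171/(4π·0.0586) = 0.007022 K/W
  R_polyurethane foam = (1/7.50 − 1/7.91)/(4πk) = 0.006911/(4π·0.0269) = 0.02044 K/W
  R_aerogel blanket = (1/7.91 − 1/8.31)/(4πk) = 0.006085/(4π·0.0146) = 0.03317 K/W
  R_conv,out = 1/(4πr²h) = 1/(4π·8.31²·17.6) = 6.547×10^-5 K/W
ΣR = 1.153×10^-6 + 0.007022 + 0.02044 + 0.03317 + 6.547×10^-5 = 0.06070 K/W
Q = ΔT/ΣR = (117 K − 290 K)/0.06070 = -2850 W
From the inner boundary to the polyurethane foam/aerogel blanket interface, ΣR_partial = 0.02746 K/W.
T_interface = T_in − Q·ΣR_partial = 117 K − (-2850)(0.02746) = 195.3 K

T = 195.3 K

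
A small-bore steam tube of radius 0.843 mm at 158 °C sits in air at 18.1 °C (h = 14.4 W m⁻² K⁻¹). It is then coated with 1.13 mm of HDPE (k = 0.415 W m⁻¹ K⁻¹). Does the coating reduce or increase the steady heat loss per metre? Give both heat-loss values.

increases: 10.7 → 23.6 W/m

Critical radius for a cylinder: r_cr = k/h = 0.0288 m = 2.88 cm.
Outer radius after coating: r₂ = 8.43×10^-4 + 0.00113 = 0.001973 m.
Since r₁ < r_cr and r₂ ≤ r_cr, the coating moves toward the maximum at r_cr — heat loss rises.
Bare: R = 1/(2πr₁h) = 13.11 m·K/W; Q = 139.9/13.11 = 10.7 W/m.
Coated: R = R_cond + R_conv = 5.928 m·K/W; Q = 139.9/5.928 = 23.6 W/m.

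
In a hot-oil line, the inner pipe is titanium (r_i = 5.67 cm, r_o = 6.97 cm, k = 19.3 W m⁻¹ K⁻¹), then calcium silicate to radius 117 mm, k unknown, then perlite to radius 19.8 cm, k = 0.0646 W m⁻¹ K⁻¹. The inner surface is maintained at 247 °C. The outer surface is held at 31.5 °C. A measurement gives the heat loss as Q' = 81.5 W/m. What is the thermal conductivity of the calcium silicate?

k = 0.0612 W/m·K

ΣR = ΔT/Q' = |247 − 31.5|/81.5 = 2.644 m·K/W
Known resistances:
  R'_titanium = ln(0.0697/0.0567)/(2πk) = 0.2064/(2π·19.3) = 0.001702 m·K/W
  R'_perlite = ln(0.198/0.117)/(2πk) = 0.5261/(2π·0.0646) = 1.296 m·K/W
R_calcium silicate = ΣR − ΣR_known = 2.644 − 1.298 = 1.346 m·K/W
ln(r₂/r₁)/(2πk) = 1.346 ⇒ k = 0.5180/(2π·1.346) = 0.0612 W/m·K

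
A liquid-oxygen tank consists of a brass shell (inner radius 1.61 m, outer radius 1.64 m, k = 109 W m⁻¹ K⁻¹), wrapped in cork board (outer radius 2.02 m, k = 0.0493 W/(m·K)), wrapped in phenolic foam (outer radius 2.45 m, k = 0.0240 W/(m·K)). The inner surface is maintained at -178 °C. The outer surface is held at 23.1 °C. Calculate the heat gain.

Treat each layer as a resistance in series:
  R_brass = (1/1.61 − 1/1.64)/(4πk) = 0.01136/(4π·109) = 8.295×10^-6 K/W
  R_cork board = (1/1.64 − 1/2.02)/(4πk) = 0.1147/(4π·0.0493) = 0.1852 K/W
  R_phenolic foam = (1/2.02 − 1/2.45)/(4πk) = 0.08689/(4π·0.0240) = 0.2881 K/W
ΣR = 8.295×10^-6 + 0.1852 + 0.2881 = 0.4733 K/W
Q = ΔT/ΣR = (-178 °C − 23.1 °C)/0.4733 = -425 W
(Negative Q ⇒ heat flows inward; heat gain = 425 W.)

Q = 425 W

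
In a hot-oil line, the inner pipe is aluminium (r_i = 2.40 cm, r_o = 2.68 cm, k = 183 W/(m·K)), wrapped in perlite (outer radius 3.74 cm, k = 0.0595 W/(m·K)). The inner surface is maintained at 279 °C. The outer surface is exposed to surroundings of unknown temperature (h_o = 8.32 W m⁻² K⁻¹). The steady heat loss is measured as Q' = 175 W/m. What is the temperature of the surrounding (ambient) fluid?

T_out = 33.5 °C

Series resistances:
  R'_aluminium = ln(0.0268/0.0240)/(2πk) = 0.1103/(2π·183) = 9.597×10^-5 m·K/W
  R'_perlite = ln(0.0374/0.0268)/(2πk) = 0.3333/(2π·0.0595) = 0.8915 m·K/W
  R'_conv,out = 1/(2πr h) = 1/(2π·0.0374·8.32) = 0.5115 m·K/W
ΣR = 1.403 m·K/W
ΔT = Q'·ΣR = 175 × 1.403 = 245.5 K
Heat flows outward, so T_out = T_in − ΔT = 279 − 245.5 = 33.5 °C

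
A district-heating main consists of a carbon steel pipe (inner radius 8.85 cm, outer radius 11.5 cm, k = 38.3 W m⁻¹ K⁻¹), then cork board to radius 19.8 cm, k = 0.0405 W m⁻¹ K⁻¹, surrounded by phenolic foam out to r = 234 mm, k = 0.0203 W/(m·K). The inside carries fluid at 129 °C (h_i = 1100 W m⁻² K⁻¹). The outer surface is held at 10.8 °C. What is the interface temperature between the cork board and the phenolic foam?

Resistance network (inner→outer):
  R'_conv,in = 1/(2πr h) = 1/(2π·0.0885·1100) = 0.001635 m·K/W
  R'_carbon steel = ln(0.115/0.0885)/(2πk) = 0.2619/(2π·38.3) = 0.001088 m·K/W
  R'_cork board = ln(0.198/0.115)/(2πk) = 0.5433/(2π·0.0405) = 2.135 m·K/W
  R'_phenolic foam = ln(0.234/0.198)/(2πk) = 0.1671/(2π·0.0203) = 1.310 m·K/W
ΣR = 0.001635 + 0.001088 + 2.135 + 1.310 = 3.448 m·K/W
Q' = ΔT/ΣR = (129 °C − 10.8 °C)/3.448 = 34.28 W/m
From the inner boundary to the cork board/phenolic foam interface, ΣR_partial = 2.138 m·K/W.
T_interface = T_in − Q'·ΣR_partial = 129 °C − (34.28)(2.138) = 55.7 °C

T = 55.7 °C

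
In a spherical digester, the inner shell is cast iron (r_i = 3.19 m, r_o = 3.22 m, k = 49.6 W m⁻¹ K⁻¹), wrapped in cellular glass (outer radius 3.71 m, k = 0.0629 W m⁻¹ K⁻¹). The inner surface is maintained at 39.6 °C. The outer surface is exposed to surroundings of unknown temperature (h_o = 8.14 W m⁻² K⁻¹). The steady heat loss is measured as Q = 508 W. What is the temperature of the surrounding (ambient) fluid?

T_out = 12.9 °C

Sum the resistances:
  R_cast iron = (1/3.19 − 1/3.22)/(4πk) = 0.002921/(4π·49.6) = 4.686×10^-6 K/W
  R_cellular glass = (1/3.22 − 1/3.71)/(4πk) = 0.04102/(4π·0.0629) = 0.05189 K/W
  R_conv,out = 1/(4πr²h) = 1/(4π·3.71²·8.14) = 7.103×10^-4 K/W
ΣR = 0.05261 K/W
ΔT = Q·ΣR = 508 × 0.05261 = 26.73 K
Heat flows outward, so T_out = T_in − ΔT = 39.6 − 26.73 = 12.9 °C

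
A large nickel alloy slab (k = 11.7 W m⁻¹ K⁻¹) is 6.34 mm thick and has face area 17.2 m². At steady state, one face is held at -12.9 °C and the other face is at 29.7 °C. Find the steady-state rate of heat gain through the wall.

Q = kA·ΔT/L = 11.7 × 17.2 × |-12.9 °C − 29.7 °C| / 0.00634 = 1.35×10^6 W

Q = 1350 kW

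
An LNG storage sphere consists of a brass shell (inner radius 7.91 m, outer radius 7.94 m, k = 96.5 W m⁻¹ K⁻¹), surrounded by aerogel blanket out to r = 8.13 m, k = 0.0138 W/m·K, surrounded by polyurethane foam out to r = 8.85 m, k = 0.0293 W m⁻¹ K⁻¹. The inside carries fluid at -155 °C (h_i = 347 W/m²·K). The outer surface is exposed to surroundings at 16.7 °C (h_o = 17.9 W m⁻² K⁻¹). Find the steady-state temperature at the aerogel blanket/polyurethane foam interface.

T = -89.1 °C

Resistance network (inner→outer):
  R_conv,in = 1/(4πr²h) = 1/(4π·7.91²·347) = 3.665×10^-6 K/W
  R_brass = (1/7.91 − 1/7.94)/(4πk) = 4.777×10^-4/(4π·96.5) = 3.939×10^-7 K/W
  R_aerogel blanket = (1/7.94 − 1/8.13)/(4πk) = 0.002943/(4π·0.0138) = 0.01697 K/W
  R_polyurethane foam = (1/8.13 − 1/8.85)/(4πk) = 0.01001/(4π·0.0293) = 0.02718 K/W
  R_conv,out = 1/(4πr²h) = 1/(4π·8.85²·17.9) = 5.676×10^-5 K/W
ΣR = 3.665×10^-6 + 3.939×10^-7 + 0.01697 + 0.02718 + 5.676×10^-5 = 0.04421 K/W
Q = ΔT/ΣR = (-155 °C − 16.7 °C)/0.04421 = -3884 W
From the inner boundary to the aerogel blanket/polyurethane foam interface, ΣR_partial = 0.01697 K/W.
T_interface = T_in − Q·ΣR_partial = -155 °C − (-3884)(0.01697) = -89.1 °C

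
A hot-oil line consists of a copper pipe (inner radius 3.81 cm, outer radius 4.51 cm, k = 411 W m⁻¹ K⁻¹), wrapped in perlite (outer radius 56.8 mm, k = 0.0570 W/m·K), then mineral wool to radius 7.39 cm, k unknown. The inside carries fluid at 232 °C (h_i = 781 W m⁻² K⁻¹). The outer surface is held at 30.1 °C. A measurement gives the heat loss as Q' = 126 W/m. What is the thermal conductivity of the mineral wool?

k = 0.0440 W/m·K

ΣR = ΔT/Q' = |232 − 30.1|/126 = 1.602 m·K/W
Known resistances:
  R'_conv,in = 1/(2πr h) = 1/(2π·0.0381·781) = 0.005349 m·K/W
  R'_copper = ln(0.0451/0.0381)/(2πk) = 0.1687/(2π·411) = 6.531×10^-5 m·K/W
  R'_perlite = ln(0.0568/0.0451)/(2πk) = 0.2307/(2π·0.0570) = 0.6440 m·K/W
R_mineral wool = ΣR − ΣR_known = 1.602 − 0.6494 = 0.9526 m·K/W
ln(r₂/r₁)/(2πk) = 0.9526 ⇒ k = 0.2632/(2π·0.9526) = 0.0440 W/m·K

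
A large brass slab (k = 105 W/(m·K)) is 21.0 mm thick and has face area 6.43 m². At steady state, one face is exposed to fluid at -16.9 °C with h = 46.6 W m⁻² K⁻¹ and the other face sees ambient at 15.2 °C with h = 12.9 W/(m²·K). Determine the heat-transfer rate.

Resistance network (inner→outer):
  R_conv,in = 1/(hA) = 1/(46.6·6.43) = 0.003337 K/W
  R_brass = L/(kA) = 0.0210/(105·6.43) = 3.110×10^-5 K/W
  R_conv,out = 1/(hA) = 1/(12.9·6.43) = 0.01206 K/W
ΣR = 0.003337 + 3.110×10^-5 + 0.01206 = 0.01543 K/W
Q = ΔT/ΣR = (-16.9 °C − 15.2 °C)/0.01543 = -2080 W
(Negative Q ⇒ heat flows inward; heat gain = 2080 W.)

Q = 2.08 kW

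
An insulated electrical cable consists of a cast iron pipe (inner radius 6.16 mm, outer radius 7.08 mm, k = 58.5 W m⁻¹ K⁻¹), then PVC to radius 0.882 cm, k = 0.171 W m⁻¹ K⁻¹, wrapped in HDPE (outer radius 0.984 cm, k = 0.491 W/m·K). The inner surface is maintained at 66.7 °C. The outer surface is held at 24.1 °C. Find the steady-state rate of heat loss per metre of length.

Resistance network (inner→outer):
  R'_cast iron = ln(0.00708/0.00616)/(2πk) = 0.1392/(2π·58.5) = 3.787×10^-4 m·K/W
  R'_PVC = ln(0.00882/0.00708)/(2πk) = 0.2197/(2π·0.171) = 0.2045 m·K/W
  R'_HDPE = ln(0.00984/0.00882)/(2πk) = 0.1094/(2π·0.491) = 0.03547 m·K/W
ΣR = 3.787×10^-4 + 0.2045 + 0.03547 = 0.2403 m·K/W
Q' = ΔT/ΣR = (66.7 °C − 24.1 °C)/0.2403 = 177 W/m

Q' = 177 W/m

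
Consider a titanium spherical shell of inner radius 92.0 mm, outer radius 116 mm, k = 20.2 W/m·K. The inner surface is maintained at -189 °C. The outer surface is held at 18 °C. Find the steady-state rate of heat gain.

Q = 23.4 kW

Q = 4πk·ΔT/(1/r₁ − 1/r₂) = 4π × 20.2 × 207 / (1/0.0920 − 1/0.116) = 23400 W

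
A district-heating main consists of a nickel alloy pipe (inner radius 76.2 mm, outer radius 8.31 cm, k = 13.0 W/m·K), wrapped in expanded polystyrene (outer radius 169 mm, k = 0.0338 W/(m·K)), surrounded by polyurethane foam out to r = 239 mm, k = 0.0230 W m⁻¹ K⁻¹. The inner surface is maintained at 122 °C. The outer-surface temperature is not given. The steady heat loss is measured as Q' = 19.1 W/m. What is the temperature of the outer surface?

Sum the resistances:
  R'_nickel alloy = ln(0.0831/0.0762)/(2πk) = 0.08668/(2π·13.0) = 0.001061 m·K/W
  R'_expanded polystyrene = ln(0.169/0.0831)/(2πk) = 0.7099/(2π·0.0338) = 3.343 m·K/W
  R'_polyurethane foam = ln(0.239/0.169)/(2πk) = 0.3466/(2π·0.0230) = 2.398 m·K/W
ΣR = 5.742 m·K/W
ΔT = Q'·ΣR = 19.1 × 5.742 = 109.7 K
Heat flows outward, so T_out = T_in − ΔT = 122 − 109.7 = 12.3 °C

T_out = 12.3 °C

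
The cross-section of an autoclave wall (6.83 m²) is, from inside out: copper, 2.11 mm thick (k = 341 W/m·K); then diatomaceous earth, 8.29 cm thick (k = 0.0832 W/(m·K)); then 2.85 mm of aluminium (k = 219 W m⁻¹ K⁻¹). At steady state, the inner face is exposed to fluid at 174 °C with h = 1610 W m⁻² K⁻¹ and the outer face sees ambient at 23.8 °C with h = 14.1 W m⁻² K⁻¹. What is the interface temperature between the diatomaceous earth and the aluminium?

T = 33.8 °C

Resistance network (inner→outer):
  R_conv,in = 1/(hA) = 1/(1610·6.83) = 9.094×10^-5 K/W
  R_copper = L/(kA) = 0.00211/(341·6.83) = 9.060×10^-7 K/W
  R_diatomaceous earth = L/(kA) = 0.0829/(0.0832·6.83) = 0.1459 K/W
  R_aluminium = L/(kA) = 0.00285/(219·6.83) = 1.905×10^-6 K/W
  R_conv,out = 1/(hA) = 1/(14.1·6.83) = 0.01038 K/W
ΣR = 9.094×10^-5 + 9.060×10^-7 + 0.1459 + 1.905×10^-6 + 0.01038 = 0.1564 K/W
Q = ΔT/ΣR = (174 °C − 23.8 °C)/0.1564 = 960.4 W
From the inner boundary to the diatomaceous earth/aluminium interface, ΣR_partial = 0.1460 K/W.
T_interface = T_in − Q·ΣR_partial = 174 °C − (960.4)(0.1460) = 33.8 °C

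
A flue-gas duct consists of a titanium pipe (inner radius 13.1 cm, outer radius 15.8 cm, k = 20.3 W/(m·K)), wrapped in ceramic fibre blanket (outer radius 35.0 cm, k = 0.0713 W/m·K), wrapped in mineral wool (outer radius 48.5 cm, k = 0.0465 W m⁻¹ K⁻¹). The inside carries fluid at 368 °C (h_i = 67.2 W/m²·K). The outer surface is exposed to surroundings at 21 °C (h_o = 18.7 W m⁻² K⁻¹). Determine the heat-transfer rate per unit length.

Series thermal resistances, inner to outer:
  R'_conv,in = 1/(2πr h) = 1/(2π·0.131·67.2) = 0.01808 m·K/W
  R'_titanium = ln(0.158/0.131)/(2πk) = 0.1874/(2π·20.3) = 0.001469 m·K/W
  R'_ceramic fibre blanket = ln(0.350/0.158)/(2πk) = 0.7953/(2π·0.0713) = 1.775 m·K/W
  R'_mineral wool = ln(0.485/0.350)/(2πk) = 0.3262/(2π·0.0465) = 1.117 m·K/W
  R'_conv,out = 1/(2πr h) = 1/(2π·0.485·18.7) = 0.01755 m·K/W
ΣR = 0.01808 + 0.001469 + 1.775 + 1.117 + 0.01755 = 2.929 m·K/W
Q' = ΔT/ΣR = (368 °C − 21 °C)/2.929 = 118 W/m

Q' = 118 W/m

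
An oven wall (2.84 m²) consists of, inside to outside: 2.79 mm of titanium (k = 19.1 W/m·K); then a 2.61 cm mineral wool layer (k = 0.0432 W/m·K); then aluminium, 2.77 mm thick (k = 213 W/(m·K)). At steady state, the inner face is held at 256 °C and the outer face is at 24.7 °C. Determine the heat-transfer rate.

Series thermal resistances, inner to outer:
  R_titanium = L/(kA) = 0.00279/(19.1·2.84) = 5.143×10^-5 K/W
  R_mineral wool = L/(kA) = 0.0261/(0.0432·2.84) = 0.2127 K/W
  R_aluminium = L/(kA) = 0.00277/(213·2.84) = 4.579×10^-6 K/W
ΣR = 5.143×10^-5 + 0.2127 + 4.579×10^-6 = 0.2128 K/W
Q = ΔT/ΣR = (256 °C − 24.7 °C)/0.2128 = 1090 W

Q = 1090 W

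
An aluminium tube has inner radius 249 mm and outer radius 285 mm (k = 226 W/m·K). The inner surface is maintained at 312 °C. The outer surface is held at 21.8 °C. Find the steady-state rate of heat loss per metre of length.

Q' = 2πk·ΔT/ln(r₂/r₁) = 2π × 226 × 290.2 / ln(0.285/0.249) = 3.05×10^6 W/m

Q' = 3.05×10^6 W/m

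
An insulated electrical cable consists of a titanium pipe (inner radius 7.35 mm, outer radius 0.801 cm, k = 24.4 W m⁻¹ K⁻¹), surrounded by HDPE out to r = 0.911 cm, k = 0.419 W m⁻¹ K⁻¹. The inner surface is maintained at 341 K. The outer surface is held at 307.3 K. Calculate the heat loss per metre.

Treat each layer as a resistance in series:
  R'_titanium = ln(0.00801/0.00735)/(2πk) = 0.08599/(2π·24.4) = 5.609×10^-4 m·K/W
  R'_HDPE = ln(0.00911/0.00801)/(2πk) = 0.1287/(2π·0.419) = 0.04888 m·K/W
ΣR = 5.609×10^-4 + 0.04888 = 0.04944 m·K/W
Q' = ΔT/ΣR = (341 K − 307.3 K)/0.04944 = 682 W/m

Q' = 682 W/m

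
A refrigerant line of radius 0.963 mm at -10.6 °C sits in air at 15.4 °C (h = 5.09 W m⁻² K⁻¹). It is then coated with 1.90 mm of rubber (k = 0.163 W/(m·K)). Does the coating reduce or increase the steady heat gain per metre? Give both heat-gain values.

increases: 0.801 → 2.17 W/m

Critical radius for a cylinder: r_cr = k/h = 0.0320 m = 3.20 cm.
Outer radius after coating: r₂ = 9.63×10^-4 + 0.00190 = 0.002863 m.
Since r₁ < r_cr and r₂ ≤ r_cr, the coating moves toward the maximum at r_cr — heat gain rises.
Bare: R = 1/(2πr₁h) = 32.47 m·K/W; Q = 26/32.47 = 0.801 W/m.
Coated: R = R_cond + R_conv = 11.99 m·K/W; Q = 26/11.99 = 2.17 W/m.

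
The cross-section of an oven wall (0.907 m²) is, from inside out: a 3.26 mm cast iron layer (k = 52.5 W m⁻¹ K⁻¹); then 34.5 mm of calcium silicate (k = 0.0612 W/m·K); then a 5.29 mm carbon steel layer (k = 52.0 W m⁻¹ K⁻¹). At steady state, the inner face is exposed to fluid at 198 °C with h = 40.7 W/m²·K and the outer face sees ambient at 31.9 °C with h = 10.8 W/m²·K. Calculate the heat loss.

Resistance network (inner→outer):
  R_conv,in = 1/(hA) = 1/(40.7·0.907) = 0.02709 K/W
  R_cast iron = L/(kA) = 0.00326/(52.5·0.907) = 6.846×10^-5 K/W
  R_calcium silicate = L/(kA) = 0.0345/(0.0612·0.907) = 0.6215 K/W
  R_carbon steel = L/(kA) = 0.00529/(52.0·0.907) = 1.122×10^-4 K/W
  R_conv,out = 1/(hA) = 1/(10.8·0.907) = 0.1021 K/W
ΣR = 0.02709 + 6.846×10^-5 + 0.6215 + 1.122×10^-4 + 0.1021 = 0.7509 K/W
Q = ΔT/ΣR = (198 °C − 31.9 °C)/0.7509 = 221 W

Q = 221 W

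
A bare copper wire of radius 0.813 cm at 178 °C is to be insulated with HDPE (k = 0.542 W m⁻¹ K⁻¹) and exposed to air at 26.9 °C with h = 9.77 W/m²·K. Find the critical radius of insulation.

For a cylinder, r_cr = k_ins/h = 0.542/9.77 = 0.0555 m = 5.55 cm

r_cr = 5.55 cm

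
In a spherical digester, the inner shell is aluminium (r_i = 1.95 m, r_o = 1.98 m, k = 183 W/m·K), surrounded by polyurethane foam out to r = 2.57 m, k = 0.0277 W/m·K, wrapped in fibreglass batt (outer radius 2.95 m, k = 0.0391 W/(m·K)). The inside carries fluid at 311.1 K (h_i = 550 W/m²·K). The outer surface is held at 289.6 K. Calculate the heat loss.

Q = 49.4 W

Resistance network (inner→outer):
  R_conv,in = 1/(4πr²h) = 1/(4π·1.95²·550) = 3.805×10^-5 K/W
  R_aluminium = (1/1.95 − 1/1.98)/(4πk) = 0.007770/(4π·183) = 3.379×10^-6 K/W
  R_polyurethane foam = (1/1.98 − 1/2.57)/(4πk) = 0.1159/(4π·0.0277) = 0.3331 K/W
  R_fibreglass batt = (1/2.57 − 1/2.95)/(4πk) = 0.05012/(4π·0.0391) = 0.1020 K/W
ΣR = 3.805×10^-5 + 3.379×10^-6 + 0.3331 + 0.1020 = 0.4351 K/W
Q = ΔT/ΣR = (311.1 K − 289.6 K)/0.4351 = 49.4 W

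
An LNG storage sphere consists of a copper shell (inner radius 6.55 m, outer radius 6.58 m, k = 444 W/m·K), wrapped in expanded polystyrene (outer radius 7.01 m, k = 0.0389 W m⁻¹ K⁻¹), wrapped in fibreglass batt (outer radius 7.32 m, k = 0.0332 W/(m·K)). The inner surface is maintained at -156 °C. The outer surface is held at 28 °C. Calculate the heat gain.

Q = 5.48 kW

Resistance network (inner→outer):
  R_copper = (1/6.55 − 1/6.58)/(4πk) = 6.961×10^-4/(4π·444) = 1.248×10^-7 K/W
  R_expanded polystyrene = (1/6.58 − 1/7.01)/(4πk) = 0.009322/(4π·0.0389) = 0.01907 K/W
  R_fibreglass batt = (1/7.01 − 1/7.32)/(4πk) = 0.006041/(4π·0.0332) = 0.01448 K/W
ΣR = 1.248×10^-7 + 0.01907 + 0.01448 = 0.03355 K/W
Q = ΔT/ΣR = (-156 °C − 28 °C)/0.03355 = -5480 W
(Negative Q ⇒ heat flows inward; heat gain = 5480 W.)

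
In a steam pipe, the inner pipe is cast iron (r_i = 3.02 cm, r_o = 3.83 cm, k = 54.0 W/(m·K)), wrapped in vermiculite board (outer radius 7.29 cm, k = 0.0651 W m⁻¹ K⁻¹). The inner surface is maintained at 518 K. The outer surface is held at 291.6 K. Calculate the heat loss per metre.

Treat each layer as a resistance in series:
  R'_cast iron = ln(0.0383/0.0302)/(2πk) = 0.2376/(2π·54.0) = 7.003×10^-4 m·K/W
  R'_vermiculite board = ln(0.0729/0.0383)/(2πk) = 0.6436/(2π·0.0651) = 1.574 m·K/W
ΣR = 7.003×10^-4 + 1.574 = 1.575 m·K/W
Q' = ΔT/ΣR = (518 K − 291.6 K)/1.575 = 144 W/m

Q' = 144 W/m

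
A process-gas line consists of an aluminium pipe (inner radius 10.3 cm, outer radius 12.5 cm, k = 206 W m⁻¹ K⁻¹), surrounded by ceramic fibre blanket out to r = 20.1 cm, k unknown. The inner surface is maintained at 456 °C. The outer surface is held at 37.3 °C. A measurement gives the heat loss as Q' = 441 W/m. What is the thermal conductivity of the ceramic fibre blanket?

ΣR = ΔT/Q' = |456 − 37.3|/441 = 0.9494 m·K/W
Known resistances:
  R'_aluminium = ln(0.125/0.103)/(2πk) = 0.1936/(2π·206) = 1.496×10^-4 m·K/W
R_ceramic fibre blanket = ΣR − ΣR_known = 0.9494 − 1.496×10^-4 = 0.9493 m·K/W
ln(r₂/r₁)/(2πk) = 0.9493 ⇒ k = 0.4750/(2π·0.9493) = 0.0796 W/m·K

k = 0.0796 W/m·K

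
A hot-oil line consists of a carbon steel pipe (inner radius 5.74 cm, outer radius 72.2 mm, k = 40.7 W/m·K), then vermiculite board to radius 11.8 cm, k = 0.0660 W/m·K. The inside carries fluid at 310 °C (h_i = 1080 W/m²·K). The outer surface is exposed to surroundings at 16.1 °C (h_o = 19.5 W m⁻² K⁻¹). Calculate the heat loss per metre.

Q' = 234 W/m

Resistance network (inner→outer):
  R'_conv,in = 1/(2πr h) = 1/(2π·0.0574·1080) = 0.002567 m·K/W
  R'_carbon steel = ln(0.0722/0.0574)/(2πk) = 0.2294/(2π·40.7) = 8.970×10^-4 m·K/W
  R'_vermiculite board = ln(0.118/0.0722)/(2πk) = 0.4912/(2π·0.0660) = 1.185 m·K/W
  R'_conv,out = 1/(2πr h) = 1/(2π·0.118·19.5) = 0.06917 m·K/W
ΣR = 0.002567 + 8.970×10^-4 + 1.185 + 0.06917 = 1.258 m·K/W
Q' = ΔT/ΣR = (310 °C − 16.1 °C)/1.258 = 234 W/m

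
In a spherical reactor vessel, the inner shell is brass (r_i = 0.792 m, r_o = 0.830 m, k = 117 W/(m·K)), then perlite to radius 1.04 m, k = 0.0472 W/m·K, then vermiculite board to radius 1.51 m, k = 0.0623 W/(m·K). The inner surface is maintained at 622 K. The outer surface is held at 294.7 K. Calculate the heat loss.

Q = 413 W

Resistance network (inner→outer):
  R_brass = (1/0.792 − 1/0.830)/(4πk) = 0.05781/(4π·117) = 3.932×10^-5 K/W
  R_perlite = (1/0.830 − 1/1.04)/(4πk) = 0.2433/(4π·0.0472) = 0.4102 K/W
  R_vermiculite board = (1/1.04 − 1/1.51)/(4πk) = 0.2993/(4π·0.0623) = 0.3823 K/W
ΣR = 3.932×10^-5 + 0.4102 + 0.3823 = 0.7925 K/W
Q = ΔT/ΣR = (622 K − 294.7 K)/0.7925 = 413 W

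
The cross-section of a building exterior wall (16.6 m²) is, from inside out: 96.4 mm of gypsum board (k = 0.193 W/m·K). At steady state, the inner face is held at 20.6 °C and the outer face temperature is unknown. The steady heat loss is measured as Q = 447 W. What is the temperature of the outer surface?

T_out = 7.15 °C

Series resistances:
  R_gypsum board = L/(kA) = 0.0964/(0.193·16.6) = 0.03009 K/W
ΣR = 0.03009 K/W
ΔT = Q·ΣR = 447 × 0.03009 = 13.45 K
Heat flows outward, so T_out = T_in − ΔT = 20.6 − 13.45 = 7.15 °C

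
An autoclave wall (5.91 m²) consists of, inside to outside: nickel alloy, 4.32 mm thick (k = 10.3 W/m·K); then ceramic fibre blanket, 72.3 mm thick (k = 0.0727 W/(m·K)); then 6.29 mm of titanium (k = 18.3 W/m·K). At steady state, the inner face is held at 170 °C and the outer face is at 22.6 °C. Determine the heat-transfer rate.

Q = 875 W

Series thermal resistances, inner to outer:
  R_nickel alloy = L/(kA) = 0.00432/(10.3·5.91) = 7.097×10^-5 K/W
  R_ceramic fibre blanket = L/(kA) = 0.0723/(0.0727·5.91) = 0.1683 K/W
  R_titanium = L/(kA) = 0.00629/(18.3·5.91) = 5.816×10^-5 K/W
ΣR = 7.097×10^-5 + 0.1683 + 5.816×10^-5 = 0.1684 K/W
Q = ΔT/ΣR = (170 °C − 22.6 °C)/0.1684 = 875 W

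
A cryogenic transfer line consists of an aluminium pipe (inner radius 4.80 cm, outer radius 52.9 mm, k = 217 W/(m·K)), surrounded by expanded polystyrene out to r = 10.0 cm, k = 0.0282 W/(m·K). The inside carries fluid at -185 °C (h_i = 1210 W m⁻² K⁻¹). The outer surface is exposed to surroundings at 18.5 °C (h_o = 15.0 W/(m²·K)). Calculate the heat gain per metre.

Treat each layer as a resistance in series:
  R'_conv,in = 1/(2πr h) = 1/(2π·0.0480·1210) = 0.002740 m·K/W
  R'_aluminium = ln(0.0529/0.0480)/(2πk) = 0.09720/(2π·217) = 7.129×10^-5 m·K/W
  R'_expanded polystyrene = ln(0.100/0.0529)/(2πk) = 0.6368/(2π·0.0282) = 3.594 m·K/W
  R'_conv,out = 1/(2πr h) = 1/(2π·0.100·15.0) = 0.1061 m·K/W
ΣR = 0.002740 + 7.129×10^-5 + 3.594 + 0.1061 = 3.703 m·K/W
Q' = ΔT/ΣR = (-185 °C − 18.5 °C)/3.703 = -55.0 W/m
(Negative Q' ⇒ heat flows inward; heat gain = 55.0 W/m.)

Q' = 55.0 W/m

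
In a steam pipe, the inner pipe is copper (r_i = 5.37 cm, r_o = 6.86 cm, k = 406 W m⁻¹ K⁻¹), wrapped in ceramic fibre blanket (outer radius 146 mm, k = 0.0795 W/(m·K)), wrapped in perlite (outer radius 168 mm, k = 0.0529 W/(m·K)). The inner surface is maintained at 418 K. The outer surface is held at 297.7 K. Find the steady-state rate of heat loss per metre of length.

Resistance network (inner→outer):
  R'_copper = ln(0.0686/0.0537)/(2πk) = 0.2449/(2π·406) = 9.599×10^-5 m·K/W
  R'_ceramic fibre blanket = ln(0.146/0.0686)/(2πk) = 0.7553/(2π·0.0795) = 1.512 m·K/W
  R'_perlite = ln(0.168/0.146)/(2πk) = 0.1404/(2π·0.0529) = 0.4223 m·K/W
ΣR = 9.599×10^-5 + 1.512 + 0.4223 = 1.934 m·K/W
Q' = ΔT/ΣR = (418 K − 297.7 K)/1.934 = 62.2 W/m

Q' = 62.2 W/m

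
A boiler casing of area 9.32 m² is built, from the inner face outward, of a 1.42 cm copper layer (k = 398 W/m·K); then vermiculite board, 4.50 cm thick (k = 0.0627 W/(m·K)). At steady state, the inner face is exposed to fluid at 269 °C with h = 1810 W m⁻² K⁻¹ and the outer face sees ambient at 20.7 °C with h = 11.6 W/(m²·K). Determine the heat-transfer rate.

Treat each layer as a resistance in series:
  R_conv,in = 1/(hA) = 1/(1810·9.32) = 5.928×10^-5 K/W
  R_copper = L/(kA) = 0.0142/(398·9.32) = 3.828×10^-6 K/W
  R_vermiculite board = L/(kA) = 0.0450/(0.0627·9.32) = 0.07701 K/W
  R_conv,out = 1/(hA) = 1/(11.6·9.32) = 0.009250 K/W
ΣR = 5.928×10^-5 + 3.828×10^-6 + 0.07701 + 0.009250 = 0.08632 K/W
Q = ΔT/ΣR = (269 °C − 20.7 °C)/0.08632 = 2880 W

Q = 2.88 kW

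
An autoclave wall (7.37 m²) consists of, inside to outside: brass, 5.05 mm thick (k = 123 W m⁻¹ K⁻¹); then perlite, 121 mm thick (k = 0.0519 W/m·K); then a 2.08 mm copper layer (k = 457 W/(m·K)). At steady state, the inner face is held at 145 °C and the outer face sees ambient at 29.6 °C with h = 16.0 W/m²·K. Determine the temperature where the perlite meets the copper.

T = 32.6 °C

Series thermal resistances, inner to outer:
  R_brass = L/(kA) = 0.00505/(123·7.37) = 5.571×10^-6 K/W
  R_perlite = L/(kA) = 0.121/(0.0519·7.37) = 0.3163 K/W
  R_copper = L/(kA) = 0.00208/(457·7.37) = 6.176×10^-7 K/W
  R_conv,out = 1/(hA) = 1/(16.0·7.37) = 0.008480 K/W
ΣR = 5.571×10^-6 + 0.3163 + 6.176×10^-7 + 0.008480 = 0.3248 K/W
Q = ΔT/ΣR = (145 °C − 29.6 °C)/0.3248 = 355.3 W
From the inner boundary to the perlite/copper interface, ΣR_partial = 0.3163 K/W.
T_interface = T_in − Q·ΣR_partial = 145 °C − (355.3)(0.3163) = 32.6 °C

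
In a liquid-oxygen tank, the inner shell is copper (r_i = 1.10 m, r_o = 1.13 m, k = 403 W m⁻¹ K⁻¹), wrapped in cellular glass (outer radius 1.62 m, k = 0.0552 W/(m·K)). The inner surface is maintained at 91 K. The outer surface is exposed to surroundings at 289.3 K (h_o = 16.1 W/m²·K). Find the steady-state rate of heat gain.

Series thermal resistances, inner to outer:
  R_copper = (1/1.10 − 1/1.13)/(4πk) = 0.02414/(4π·403) = 4.766×10^-6 K/W
  R_cellular glass = (1/1.13 − 1/1.62)/(4πk) = 0.2677/(4π·0.0552) = 0.3859 K/W
  R_conv,out = 1/(4πr²h) = 1/(4π·1.62²·16.1) = 0.001883 K/W
ΣR = 4.766×10^-6 + 0.3859 + 0.001883 = 0.3878 K/W
Q = ΔT/ΣR = (91 K − 289.3 K)/0.3878 = -511 W
(Negative Q ⇒ heat flows inward; heat gain = 511 W.)

Q = 511 W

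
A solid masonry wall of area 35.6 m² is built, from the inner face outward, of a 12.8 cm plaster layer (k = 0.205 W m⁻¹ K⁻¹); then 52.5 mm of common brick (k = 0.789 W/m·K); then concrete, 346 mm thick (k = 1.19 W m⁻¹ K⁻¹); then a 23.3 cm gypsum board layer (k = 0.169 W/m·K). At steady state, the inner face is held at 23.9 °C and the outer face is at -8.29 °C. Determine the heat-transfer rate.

Series thermal resistances, inner to outer:
  R_plaster = L/(kA) = 0.128/(0.205·35.6) = 0.01754 K/W
  R_common brick = L/(kA) = 0.0525/(0.789·35.6) = 0.001869 K/W
  R_concrete = L/(kA) = 0.346/(1.19·35.6) = 0.008167 K/W
  R_gypsum board = L/(kA) = 0.233/(0.169·35.6) = 0.03873 K/W
ΣR = 0.01754 + 0.001869 + 0.008167 + 0.03873 = 0.06631 K/W
Q = ΔT/ΣR = (23.9 °C − -8.29 °C)/0.06631 = 485 W

Q = 485 W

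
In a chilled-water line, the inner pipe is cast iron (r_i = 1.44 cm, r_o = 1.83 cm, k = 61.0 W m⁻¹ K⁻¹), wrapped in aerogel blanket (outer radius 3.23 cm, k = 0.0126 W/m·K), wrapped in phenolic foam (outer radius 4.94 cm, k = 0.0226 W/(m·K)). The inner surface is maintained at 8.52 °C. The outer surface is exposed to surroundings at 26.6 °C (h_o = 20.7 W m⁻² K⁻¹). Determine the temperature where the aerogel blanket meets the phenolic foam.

Resistance network (inner→outer):
  R'_cast iron = ln(0.0183/0.0144)/(2πk) = 0.2397/(2π·61.0) = 6.253×10^-4 m·K/W
  R'_aerogel blanket = ln(0.0323/0.0183)/(2πk) = 0.5682/(2π·0.0126) = 7.177 m·K/W
  R'_phenolic foam = ln(0.0494/0.0323)/(2πk) = 0.4249/(2π·0.0226) = 2.992 m·K/W
  R'_conv,out = 1/(2πr h) = 1/(2π·0.0494·20.7) = 0.1556 m·K/W
ΣR = 6.253×10^-4 + 7.177 + 2.992 + 0.1556 = 10.33 m·K/W
Q' = ΔT/ΣR = (8.52 °C − 26.6 °C)/10.33 = -1.750 W/m
From the inner boundary to the aerogel blanket/phenolic foam interface, ΣR_partial = 7.178 m·K/W.
T_interface = T_in − Q'·ΣR_partial = 8.52 °C − (-1.750)(7.178) = 21.1 °C

T = 21.1 °C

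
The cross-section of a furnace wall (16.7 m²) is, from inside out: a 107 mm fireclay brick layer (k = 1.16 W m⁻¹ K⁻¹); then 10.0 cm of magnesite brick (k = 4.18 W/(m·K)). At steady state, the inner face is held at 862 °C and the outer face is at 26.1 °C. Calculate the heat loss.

Series thermal resistances, inner to outer:
  R_fireclay brick = L/(kA) = 0.107/(1.16·16.7) = 0.005523 K/W
  R_magnesite brick = L/(kA) = 0.100/(4.18·16.7) = 0.001433 K/W
ΣR = 0.005523 + 0.001433 = 0.006956 K/W
Q = ΔT/ΣR = (862 °C − 26.1 °C)/0.006956 = 1.20×10^5 W

Q = 120 kW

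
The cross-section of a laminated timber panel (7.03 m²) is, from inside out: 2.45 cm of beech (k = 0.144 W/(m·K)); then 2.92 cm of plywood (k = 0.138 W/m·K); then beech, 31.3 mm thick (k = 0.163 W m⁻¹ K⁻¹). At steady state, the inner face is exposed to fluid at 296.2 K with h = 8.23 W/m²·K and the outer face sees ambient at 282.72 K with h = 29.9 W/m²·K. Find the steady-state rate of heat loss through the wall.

Series thermal resistances, inner to outer:
  R_conv,in = 1/(hA) = 1/(8.23·7.03) = 0.01728 K/W
  R_beech = L/(kA) = 0.0245/(0.144·7.03) = 0.02420 K/W
  R_plywood = L/(kA) = 0.0292/(0.138·7.03) = 0.03010 K/W
  R_beech = L/(kA) = 0.0313/(0.163·7.03) = 0.02732 K/W
  R_conv,out = 1/(hA) = 1/(29.9·7.03) = 0.004757 K/W
ΣR = 0.01728 + 0.02420 + 0.03010 + 0.02732 + 0.004757 = 0.1037 K/W
Q = ΔT/ΣR = (296.2 K − 282.72 K)/0.1037 = 130 W

Q = 130 W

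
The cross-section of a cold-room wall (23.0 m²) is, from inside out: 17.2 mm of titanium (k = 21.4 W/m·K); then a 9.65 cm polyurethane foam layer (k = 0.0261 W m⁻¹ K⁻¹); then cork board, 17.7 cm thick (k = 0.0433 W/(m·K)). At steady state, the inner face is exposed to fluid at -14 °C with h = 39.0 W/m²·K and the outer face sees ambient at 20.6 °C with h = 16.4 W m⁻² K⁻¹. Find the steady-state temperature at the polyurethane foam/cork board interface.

T = 2.37 °C

Series thermal resistances, inner to outer:
  R_conv,in = 1/(hA) = 1/(39.0·23.0) = 0.001115 K/W
  R_titanium = L/(kA) = 0.0172/(21.4·23.0) = 3.495×10^-5 K/W
  R_polyurethane foam = L/(kA) = 0.0965/(0.0261·23.0) = 0.1608 K/W
  R_cork board = L/(kA) = 0.177/(0.0433·23.0) = 0.1777 K/W
  R_conv,out = 1/(hA) = 1/(16.4·23.0) = 0.002651 K/W
ΣR = 0.001115 + 3.495×10^-5 + 0.1608 + 0.1777 + 0.002651 = 0.3423 K/W
Q = ΔT/ΣR = (-14 °C − 20.6 °C)/0.3423 = -101.1 W
From the inner boundary to the polyurethane foam/cork board interface, ΣR_partial = 0.1619 K/W.
T_interface = T_in − Q·ΣR_partial = -14 °C − (-101.1)(0.1619) = 2.37 °C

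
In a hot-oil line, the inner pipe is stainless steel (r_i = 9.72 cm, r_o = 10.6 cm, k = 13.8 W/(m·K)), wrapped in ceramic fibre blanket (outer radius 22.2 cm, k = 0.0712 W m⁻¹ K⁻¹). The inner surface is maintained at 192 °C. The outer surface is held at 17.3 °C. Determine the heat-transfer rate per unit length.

Q' = 106 W/m

Resistance network (inner→outer):
  R'_stainless steel = ln(0.106/0.0972)/(2πk) = 0.08667/(2π·13.8) = 9.995×10^-4 m·K/W
  R'_ceramic fibre blanket = ln(0.222/0.106)/(2πk) = 0.7392/(2π·0.0712) = 1.652 m·K/W
ΣR = 9.995×10^-4 + 1.652 = 1.653 m·K/W
Q' = ΔT/ΣR = (192 °C − 17.3 °C)/1.653 = 106 W/m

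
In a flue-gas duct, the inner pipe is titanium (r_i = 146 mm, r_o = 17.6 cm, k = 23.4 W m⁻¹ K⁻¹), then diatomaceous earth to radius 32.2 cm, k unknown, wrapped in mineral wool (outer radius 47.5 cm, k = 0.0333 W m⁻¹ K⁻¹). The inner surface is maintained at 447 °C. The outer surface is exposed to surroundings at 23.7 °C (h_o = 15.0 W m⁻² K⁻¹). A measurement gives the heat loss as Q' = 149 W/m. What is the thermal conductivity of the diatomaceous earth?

ΣR = ΔT/Q' = |447 − 23.7|/149 = 2.841 m·K/W
Known resistances:
  R'_titanium = ln(0.176/0.146)/(2πk) = 0.1869/(2π·23.4) = 0.001271 m·K/W
  R'_mineral wool = ln(0.475/0.322)/(2πk) = 0.3888/(2π·0.0333) = 1.858 m·K/W
  R'_conv,out = 1/(2πr h) = 1/(2π·0.475·15.0) = 0.02234 m·K/W
R_diatomaceous earth = ΣR − ΣR_known = 2.841 − 1.882 = 0.9590 m·K/W
ln(r₂/r₁)/(2πk) = 0.9590 ⇒ k = 0.6041/(2π·0.9590) = 0.100 W/m·K

k = 0.100 W/m·K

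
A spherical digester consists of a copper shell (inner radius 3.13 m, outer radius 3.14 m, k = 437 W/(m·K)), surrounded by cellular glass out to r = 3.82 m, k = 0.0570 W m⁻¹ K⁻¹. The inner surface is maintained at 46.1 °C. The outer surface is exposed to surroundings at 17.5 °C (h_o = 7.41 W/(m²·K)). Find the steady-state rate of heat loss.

Q = 358 W

Treat each layer as a resistance in series:
  R_copper = (1/3.13 − 1/3.14)/(4πk) = 0.001017/(4π·437) = 1.853×10^-7 K/W
  R_cellular glass = (1/3.14 − 1/3.82)/(4πk) = 0.05669/(4π·0.0570) = 0.07915 K/W
  R_conv,out = 1/(4πr²h) = 1/(4π·3.82²·7.41) = 7.359×10^-4 K/W
ΣR = 1.853×10^-7 + 0.07915 + 7.359×10^-4 = 0.07989 K/W
Q = ΔT/ΣR = (46.1 °C − 17.5 °C)/0.07989 = 358 W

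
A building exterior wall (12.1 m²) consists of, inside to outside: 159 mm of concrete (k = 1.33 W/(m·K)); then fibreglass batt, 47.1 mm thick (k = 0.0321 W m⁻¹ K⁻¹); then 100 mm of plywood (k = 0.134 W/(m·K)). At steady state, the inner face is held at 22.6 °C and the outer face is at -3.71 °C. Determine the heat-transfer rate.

Q = 136 W

Series thermal resistances, inner to outer:
  R_concrete = L/(kA) = 0.159/(1.33·12.1) = 0.009880 K/W
  R_fibreglass batt = L/(kA) = 0.0471/(0.0321·12.1) = 0.1213 K/W
  R_plywood = L/(kA) = 0.100/(0.134·12.1) = 0.06168 K/W
ΣR = 0.009880 + 0.1213 + 0.06168 = 0.1929 K/W
Q = ΔT/ΣR = (22.6 °C − -3.71 °C)/0.1929 = 136 W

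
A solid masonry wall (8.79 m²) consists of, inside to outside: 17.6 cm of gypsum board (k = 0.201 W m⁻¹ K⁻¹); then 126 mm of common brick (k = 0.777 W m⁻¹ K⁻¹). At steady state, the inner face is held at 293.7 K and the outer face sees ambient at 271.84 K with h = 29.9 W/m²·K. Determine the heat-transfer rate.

Q = 179 W

Series thermal resistances, inner to outer:
  R_gypsum board = L/(kA) = 0.176/(0.201·8.79) = 0.09962 K/W
  R_common brick = L/(kA) = 0.126/(0.777·8.79) = 0.01845 K/W
  R_conv,out = 1/(hA) = 1/(29.9·8.79) = 0.003805 K/W
ΣR = 0.09962 + 0.01845 + 0.003805 = 0.1219 K/W
Q = ΔT/ΣR = (293.7 K − 271.84 K)/0.1219 = 179 W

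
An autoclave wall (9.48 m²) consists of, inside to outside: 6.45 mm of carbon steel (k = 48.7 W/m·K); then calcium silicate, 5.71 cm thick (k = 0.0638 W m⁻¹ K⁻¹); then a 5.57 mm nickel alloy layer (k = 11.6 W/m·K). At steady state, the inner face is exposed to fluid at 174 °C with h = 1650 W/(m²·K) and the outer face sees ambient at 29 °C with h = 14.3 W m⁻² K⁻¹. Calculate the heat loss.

Q = 1420 W

Resistance network (inner→outer):
  R_conv,in = 1/(hA) = 1/(1650·9.48) = 6.393×10^-5 K/W
  R_carbon steel = L/(kA) = 0.00645/(48.7·9.48) = 1.397×10^-5 K/W
  R_calcium silicate = L/(kA) = 0.0571/(0.0638·9.48) = 0.09441 K/W
  R_nickel alloy = L/(kA) = 0.00557/(11.6·9.48) = 5.065×10^-5 K/W
  R_conv,out = 1/(hA) = 1/(14.3·9.48) = 0.007377 K/W
ΣR = 6.393×10^-5 + 1.397×10^-5 + 0.09441 + 5.065×10^-5 + 0.007377 = 0.1019 K/W
Q = ΔT/ΣR = (174 °C − 29 °C)/0.1019 = 1420 W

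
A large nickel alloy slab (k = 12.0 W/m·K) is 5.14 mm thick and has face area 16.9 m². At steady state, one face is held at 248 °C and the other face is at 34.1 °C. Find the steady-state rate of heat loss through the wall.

Q = kA·ΔT/L = 12.0 × 16.9 × |248 °C − 34.1 °C| / 0.00514 = 8.44×10^6 W

Q = 8440 kW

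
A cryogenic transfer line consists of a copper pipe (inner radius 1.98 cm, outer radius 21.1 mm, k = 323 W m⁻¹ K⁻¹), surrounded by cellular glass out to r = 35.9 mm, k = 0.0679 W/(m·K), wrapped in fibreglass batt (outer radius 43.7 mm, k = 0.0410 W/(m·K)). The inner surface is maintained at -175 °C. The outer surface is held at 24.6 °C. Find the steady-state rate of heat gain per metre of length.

Q' = 99.4 W/m

Series thermal resistances, inner to outer:
  R'_copper = ln(0.0211/0.0198)/(2πk) = 0.06359/(2π·323) = 3.133×10^-5 m·K/W
  R'_cellular glass = ln(0.0359/0.0211)/(2πk) = 0.5315/(2π·0.0679) = 1.246 m·K/W
  R'_fibreglass batt = ln(0.0437/0.0359)/(2πk) = 0.1966/(2π·0.0410) = 0.7632 m·K/W
ΣR = 3.133×10^-5 + 1.246 + 0.7632 = 2.009 m·K/W
Q' = ΔT/ΣR = (-175 °C − 24.6 °C)/2.009 = -99.4 W/m
(Negative Q' ⇒ heat flows inward; heat gain = 99.4 W/m.)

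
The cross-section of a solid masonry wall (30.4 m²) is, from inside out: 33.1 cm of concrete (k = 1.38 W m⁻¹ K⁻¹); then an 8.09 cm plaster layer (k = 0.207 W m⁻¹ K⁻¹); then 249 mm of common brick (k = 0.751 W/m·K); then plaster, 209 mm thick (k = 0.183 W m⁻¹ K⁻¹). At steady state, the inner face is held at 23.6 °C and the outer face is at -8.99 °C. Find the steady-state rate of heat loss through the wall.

Resistance network (inner→outer):
  R_concrete = L/(kA) = 0.331/(1.38·30.4) = 0.007890 K/W
  R_plaster = L/(kA) = 0.0809/(0.207·30.4) = 0.01286 K/W
  R_common brick = L/(kA) = 0.249/(0.751·30.4) = 0.01091 K/W
  R_plaster = L/(kA) = 0.209/(0.183·30.4) = 0.03757 K/W
ΣR = 0.007890 + 0.01286 + 0.01091 + 0.03757 = 0.06923 K/W
Q = ΔT/ΣR = (23.6 °C − -8.99 °C)/0.06923 = 471 W

Q = 471 W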